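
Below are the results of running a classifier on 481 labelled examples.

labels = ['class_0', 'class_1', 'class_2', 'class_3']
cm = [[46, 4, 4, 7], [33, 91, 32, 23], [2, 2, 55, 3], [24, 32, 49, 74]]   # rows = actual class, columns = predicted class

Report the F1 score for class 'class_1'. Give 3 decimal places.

F1 score = 2·TP/(2·TP+FP+FN).
class_1: TP=91, FP=4+2+32=38, FN=33+32+23=88 → 182/308 = 0.5909

0.591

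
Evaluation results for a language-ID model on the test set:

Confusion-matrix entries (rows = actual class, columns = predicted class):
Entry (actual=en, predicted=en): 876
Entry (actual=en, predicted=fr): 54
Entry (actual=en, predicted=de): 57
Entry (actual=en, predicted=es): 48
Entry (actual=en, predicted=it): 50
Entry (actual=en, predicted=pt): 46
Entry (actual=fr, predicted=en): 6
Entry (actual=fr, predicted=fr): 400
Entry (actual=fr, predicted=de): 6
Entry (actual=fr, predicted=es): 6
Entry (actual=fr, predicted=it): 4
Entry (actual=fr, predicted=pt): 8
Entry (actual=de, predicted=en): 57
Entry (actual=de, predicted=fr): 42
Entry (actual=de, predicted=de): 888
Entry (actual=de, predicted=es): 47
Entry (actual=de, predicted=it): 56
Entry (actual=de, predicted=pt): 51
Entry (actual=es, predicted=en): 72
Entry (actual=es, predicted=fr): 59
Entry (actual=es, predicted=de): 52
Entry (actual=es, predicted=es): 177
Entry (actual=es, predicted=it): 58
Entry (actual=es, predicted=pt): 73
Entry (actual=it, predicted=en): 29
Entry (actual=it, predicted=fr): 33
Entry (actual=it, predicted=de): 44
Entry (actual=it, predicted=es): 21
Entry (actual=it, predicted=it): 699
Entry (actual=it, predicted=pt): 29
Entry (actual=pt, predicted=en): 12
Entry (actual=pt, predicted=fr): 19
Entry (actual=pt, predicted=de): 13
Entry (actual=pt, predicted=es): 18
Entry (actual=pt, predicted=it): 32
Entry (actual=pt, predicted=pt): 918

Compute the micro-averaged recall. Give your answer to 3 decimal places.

0.782

Micro-averaging pools counts across classes: ΣTP=3958, ΣFP=1102, ΣFN=1102.
Micro-recall = TP/(TP+FN) on pooled counts = 0.782 (equals overall accuracy in single-label multiclass).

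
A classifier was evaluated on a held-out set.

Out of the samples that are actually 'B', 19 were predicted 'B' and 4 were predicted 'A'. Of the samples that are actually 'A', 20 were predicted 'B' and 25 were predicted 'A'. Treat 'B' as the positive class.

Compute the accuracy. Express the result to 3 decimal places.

Accuracy = (TP+TN)/N = (19+25)/68 = 0.647

0.647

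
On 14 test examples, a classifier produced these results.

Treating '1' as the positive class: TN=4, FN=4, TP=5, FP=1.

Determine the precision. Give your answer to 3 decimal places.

Precision = TP/(TP+FP) = 5/(5+1) = 5/6 = 0.833

0.833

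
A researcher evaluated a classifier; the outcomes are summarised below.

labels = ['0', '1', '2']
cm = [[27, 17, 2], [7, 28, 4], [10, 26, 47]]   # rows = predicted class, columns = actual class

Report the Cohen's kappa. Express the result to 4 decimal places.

0.4174

Observed agreement pₒ = trace/N = 102/168 = 0.60714
Expected agreement pₑ = Σ (rowᵢ·colᵢ)/N² = (44·46 + 71·39 + 53·83)/168² = 0.32568
κ = (pₒ − pₑ)/(1 − pₑ) = (0.60714 − 0.32568)/(1 − 0.32568) = 0.4174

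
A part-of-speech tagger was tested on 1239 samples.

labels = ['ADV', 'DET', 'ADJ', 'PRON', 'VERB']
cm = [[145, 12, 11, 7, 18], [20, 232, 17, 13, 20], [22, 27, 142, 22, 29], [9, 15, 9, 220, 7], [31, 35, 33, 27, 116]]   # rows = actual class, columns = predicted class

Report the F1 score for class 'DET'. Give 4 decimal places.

0.7448

Treat 'DET' as positive and all other classes as negative.
F1 score = 2·TP/(2·TP+FP+FN).
DET: TP=232, FP=12+27+15+35=89, FN=20+17+13+20=70 → 464/623 = 0.74478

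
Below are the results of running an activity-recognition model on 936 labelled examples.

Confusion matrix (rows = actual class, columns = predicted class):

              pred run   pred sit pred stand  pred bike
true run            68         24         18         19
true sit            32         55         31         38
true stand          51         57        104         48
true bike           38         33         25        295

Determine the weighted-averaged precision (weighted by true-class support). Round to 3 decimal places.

0.574

Per-class precision (TP/(TP+FP)):
  run: TP=68, FP=32+51+38=121 → 68/189 = 0.3598
  sit: TP=55, FP=24+57+33=114 → 55/169 = 0.3254
  stand: TP=104, FP=18+31+25=74 → 104/178 = 0.5843
  bike: TP=295, FP=19+38+48=105 → 295/400 = 0.7375
Weighted-precision = Σ (supportᵢ/N)·precisionᵢ with N=936: (129/936)·0.3598 + (156/936)·0.3254 + (260/936)·0.5843 + (391/936)·0.7375 = 0.574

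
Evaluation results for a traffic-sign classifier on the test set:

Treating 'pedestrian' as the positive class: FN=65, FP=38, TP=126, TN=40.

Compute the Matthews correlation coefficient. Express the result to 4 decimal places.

0.1605

MCC = (TP·TN − FP·FN) / √((TP+FP)(TP+FN)(TN+FP)(TN+FN))
Numerator = 126·40 − 38·65 = 2570
Denominator = √(164·191·78·105) = √256543560 = 16016.9772
MCC = 2570 / 16016.9772 = 0.1605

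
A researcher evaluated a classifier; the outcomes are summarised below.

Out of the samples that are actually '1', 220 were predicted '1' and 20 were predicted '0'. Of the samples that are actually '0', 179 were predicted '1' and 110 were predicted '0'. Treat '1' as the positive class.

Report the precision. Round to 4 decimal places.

0.5514

Precision = TP/(TP+FP) = 220/(220+179) = 220/399 = 0.5514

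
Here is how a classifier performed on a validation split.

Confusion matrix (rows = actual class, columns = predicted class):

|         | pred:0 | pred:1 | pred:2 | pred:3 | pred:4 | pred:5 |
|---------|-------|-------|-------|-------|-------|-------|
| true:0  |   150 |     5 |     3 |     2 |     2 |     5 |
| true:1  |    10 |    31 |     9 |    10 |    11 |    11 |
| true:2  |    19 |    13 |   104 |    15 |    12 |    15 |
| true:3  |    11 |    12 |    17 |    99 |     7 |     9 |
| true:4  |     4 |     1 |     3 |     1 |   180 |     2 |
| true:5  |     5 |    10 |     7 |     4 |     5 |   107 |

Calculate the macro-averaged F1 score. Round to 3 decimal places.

Per-class F1 score (2·TP/(2·TP+FP+FN)):
  0: TP=150, FP=10+19+11+4+5=49, FN=5+3+2+2+5=17 → 300/366 = 0.8197
  1: TP=31, FP=5+13+12+1+10=41, FN=10+9+10+11+11=51 → 62/154 = 0.4026
  2: TP=104, FP=3+9+17+3+7=39, FN=19+13+15+12+15=74 → 208/321 = 0.6480
  3: TP=99, FP=2+10+15+1+4=32, FN=11+12+17+7+9=56 → 198/286 = 0.6923
  4: TP=180, FP=2+11+12+7+5=37, FN=4+1+3+1+2=11 → 360/408 = 0.8824
  5: TP=107, FP=5+11+15+9+2=42, FN=5+10+7+4+5=31 → 214/287 = 0.7456
Macro-F1 score = mean = (0.8197 + 0.4026 + 0.6480 + 0.6923 + 0.8824 + 0.7456) / 6 = 0.698

0.698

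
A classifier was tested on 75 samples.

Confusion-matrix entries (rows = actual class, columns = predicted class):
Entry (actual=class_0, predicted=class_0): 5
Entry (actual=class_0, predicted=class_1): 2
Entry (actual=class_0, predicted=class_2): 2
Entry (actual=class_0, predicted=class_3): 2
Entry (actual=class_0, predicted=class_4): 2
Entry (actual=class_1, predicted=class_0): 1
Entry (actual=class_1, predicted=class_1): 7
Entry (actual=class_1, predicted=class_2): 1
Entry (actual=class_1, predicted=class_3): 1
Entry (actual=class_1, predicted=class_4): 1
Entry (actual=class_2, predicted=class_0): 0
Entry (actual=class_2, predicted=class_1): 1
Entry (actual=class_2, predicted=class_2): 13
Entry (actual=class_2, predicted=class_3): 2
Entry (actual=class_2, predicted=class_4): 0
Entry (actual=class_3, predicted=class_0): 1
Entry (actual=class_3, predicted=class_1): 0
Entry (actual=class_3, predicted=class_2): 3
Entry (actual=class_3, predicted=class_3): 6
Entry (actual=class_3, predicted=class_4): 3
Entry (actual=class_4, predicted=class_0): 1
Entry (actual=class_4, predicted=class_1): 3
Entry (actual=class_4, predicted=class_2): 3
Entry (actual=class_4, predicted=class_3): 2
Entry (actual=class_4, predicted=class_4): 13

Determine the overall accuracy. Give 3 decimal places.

0.587

Accuracy = trace / total = (5+7+13+6+13=44) / 75 = 44/75 = 0.587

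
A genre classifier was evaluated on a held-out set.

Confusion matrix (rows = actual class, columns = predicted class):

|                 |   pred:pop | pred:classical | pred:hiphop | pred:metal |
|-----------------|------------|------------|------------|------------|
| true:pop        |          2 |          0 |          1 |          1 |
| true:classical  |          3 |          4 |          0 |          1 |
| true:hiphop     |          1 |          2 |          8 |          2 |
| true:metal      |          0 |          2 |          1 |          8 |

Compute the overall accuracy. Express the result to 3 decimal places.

Accuracy = trace / total = (2+4+8+8=22) / 36 = 22/36 = 0.611

0.611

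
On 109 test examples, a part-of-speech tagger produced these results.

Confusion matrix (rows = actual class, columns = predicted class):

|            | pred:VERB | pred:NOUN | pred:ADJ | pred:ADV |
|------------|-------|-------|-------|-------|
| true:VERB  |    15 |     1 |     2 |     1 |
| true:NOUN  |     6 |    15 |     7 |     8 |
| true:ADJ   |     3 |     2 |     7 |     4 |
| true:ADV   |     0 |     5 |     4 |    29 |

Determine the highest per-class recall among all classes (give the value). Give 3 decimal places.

Per-class recall (TP/(TP+FN)):
  VERB: TP=15, FN=1+2+1=4 → 15/19 = 0.7895
  NOUN: TP=15, FN=6+7+8=21 → 15/36 = 0.4167
  ADJ: TP=7, FN=3+2+4=9 → 7/16 = 0.4375
  ADV: TP=29, FN=0+5+4=9 → 29/38 = 0.7632
Highest is class 'VERB' with recall = 0.789.

0.789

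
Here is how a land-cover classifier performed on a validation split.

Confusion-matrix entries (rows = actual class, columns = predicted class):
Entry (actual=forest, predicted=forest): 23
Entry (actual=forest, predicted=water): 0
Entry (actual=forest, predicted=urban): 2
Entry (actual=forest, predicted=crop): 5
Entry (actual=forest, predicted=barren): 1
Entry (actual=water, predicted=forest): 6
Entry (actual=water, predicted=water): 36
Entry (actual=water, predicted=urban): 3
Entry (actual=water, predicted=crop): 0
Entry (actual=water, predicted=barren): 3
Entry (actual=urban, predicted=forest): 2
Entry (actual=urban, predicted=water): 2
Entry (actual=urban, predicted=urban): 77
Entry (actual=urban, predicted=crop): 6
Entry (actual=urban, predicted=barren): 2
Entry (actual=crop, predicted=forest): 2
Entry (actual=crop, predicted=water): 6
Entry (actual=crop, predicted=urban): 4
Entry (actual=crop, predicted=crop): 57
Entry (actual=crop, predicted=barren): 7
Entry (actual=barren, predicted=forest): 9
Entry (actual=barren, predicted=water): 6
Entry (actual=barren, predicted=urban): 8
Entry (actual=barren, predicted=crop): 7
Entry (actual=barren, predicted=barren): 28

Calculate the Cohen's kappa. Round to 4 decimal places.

Observed agreement pₒ = trace/N = 221/302 = 0.73179
Expected agreement pₑ = Σ (rowᵢ·colᵢ)/N² = (31·42 + 48·50 + 89·94 + 76·75 + 58·41)/302² = 0.22089
κ = (pₒ − pₑ)/(1 − pₑ) = (0.73179 − 0.22089)/(1 − 0.22089) = 0.6557

0.6557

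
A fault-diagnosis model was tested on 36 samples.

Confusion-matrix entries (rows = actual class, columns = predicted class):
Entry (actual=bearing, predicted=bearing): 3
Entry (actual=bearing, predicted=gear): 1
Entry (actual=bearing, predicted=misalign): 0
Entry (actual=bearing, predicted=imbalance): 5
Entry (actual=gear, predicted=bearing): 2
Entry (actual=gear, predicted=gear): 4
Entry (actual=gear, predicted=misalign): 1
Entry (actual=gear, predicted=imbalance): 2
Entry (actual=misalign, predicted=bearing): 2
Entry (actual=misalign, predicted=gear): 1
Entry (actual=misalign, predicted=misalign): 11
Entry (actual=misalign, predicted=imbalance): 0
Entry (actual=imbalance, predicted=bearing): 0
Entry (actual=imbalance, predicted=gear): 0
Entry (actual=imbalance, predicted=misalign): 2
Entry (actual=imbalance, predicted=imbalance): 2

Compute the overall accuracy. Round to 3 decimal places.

0.556

Accuracy = trace / total = (3+4+11+2=20) / 36 = 20/36 = 0.556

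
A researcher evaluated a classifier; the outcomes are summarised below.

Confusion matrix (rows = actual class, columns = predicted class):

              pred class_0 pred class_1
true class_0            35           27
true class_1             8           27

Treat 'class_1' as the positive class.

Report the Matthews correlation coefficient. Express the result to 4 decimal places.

MCC = (TP·TN − FP·FN) / √((TP+FP)(TP+FN)(TN+FP)(TN+FN))
Numerator = 27·35 − 27·8 = 729
Denominator = √(54·35·62·43) = √5038740 = 2244.7138
MCC = 729 / 2244.7138 = 0.3248

0.3248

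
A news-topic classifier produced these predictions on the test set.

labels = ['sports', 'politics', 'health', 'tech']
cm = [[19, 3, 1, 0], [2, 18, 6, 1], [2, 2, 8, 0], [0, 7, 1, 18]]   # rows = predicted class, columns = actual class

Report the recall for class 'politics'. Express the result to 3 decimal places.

0.600

recall = TP/(TP+FN).
politics: TP=18, FN=3+2+7=12 → 18/30 = 0.6000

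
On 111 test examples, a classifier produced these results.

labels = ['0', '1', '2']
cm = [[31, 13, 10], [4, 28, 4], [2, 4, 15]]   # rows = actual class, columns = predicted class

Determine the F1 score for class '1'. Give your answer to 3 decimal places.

0.691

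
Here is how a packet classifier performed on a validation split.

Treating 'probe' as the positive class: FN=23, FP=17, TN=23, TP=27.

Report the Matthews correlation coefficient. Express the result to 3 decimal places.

0.114

MCC = (TP·TN − FP·FN) / √((TP+FP)(TP+FN)(TN+FP)(TN+FN))
Numerator = 27·23 − 17·23 = 230
Denominator = √(44·50·40·46) = √4048000 = 2011.9642
MCC = 230 / 2011.9642 = 0.114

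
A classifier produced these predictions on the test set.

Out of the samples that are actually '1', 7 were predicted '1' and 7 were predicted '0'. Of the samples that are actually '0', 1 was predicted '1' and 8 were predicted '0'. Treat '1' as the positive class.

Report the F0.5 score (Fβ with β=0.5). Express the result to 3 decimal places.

Fβ = (1+β²)·TP / ((1+β²)·TP + β²·FN + FP), with β²=1/4
= 1.25·7 / (1.25·7 + 0.25·7 + 1) = 0.761

0.761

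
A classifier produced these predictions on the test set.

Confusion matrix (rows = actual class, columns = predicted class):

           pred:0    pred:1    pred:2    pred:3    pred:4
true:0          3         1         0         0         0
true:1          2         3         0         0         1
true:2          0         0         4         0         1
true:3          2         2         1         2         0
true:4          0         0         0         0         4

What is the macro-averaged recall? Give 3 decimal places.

0.667

Per-class recall (TP/(TP+FN)):
  0: TP=3, FN=1+0+0+0=1 → 3/4 = 0.7500
  1: TP=3, FN=2+0+0+1=3 → 3/6 = 0.5000
  2: TP=4, FN=0+0+0+1=1 → 4/5 = 0.8000
  3: TP=2, FN=2+2+1+0=5 → 2/7 = 0.2857
  4: TP=4, FN=0+0+0+0=0 → 4/4 = 1.0000
Macro-recall = mean = (0.7500 + 0.5000 + 0.8000 + 0.2857 + 1.0000) / 5 = 0.667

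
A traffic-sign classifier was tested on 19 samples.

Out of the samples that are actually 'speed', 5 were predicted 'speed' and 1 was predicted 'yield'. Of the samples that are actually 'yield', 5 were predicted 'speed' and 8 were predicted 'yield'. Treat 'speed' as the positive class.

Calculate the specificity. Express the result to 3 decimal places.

0.615

Specificity = TN/(TN+FP) = 8/(8+5) = 0.615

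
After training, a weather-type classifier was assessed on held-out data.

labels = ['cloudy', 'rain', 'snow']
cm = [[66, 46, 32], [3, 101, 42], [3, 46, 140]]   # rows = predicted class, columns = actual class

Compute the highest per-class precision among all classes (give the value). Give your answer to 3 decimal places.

0.741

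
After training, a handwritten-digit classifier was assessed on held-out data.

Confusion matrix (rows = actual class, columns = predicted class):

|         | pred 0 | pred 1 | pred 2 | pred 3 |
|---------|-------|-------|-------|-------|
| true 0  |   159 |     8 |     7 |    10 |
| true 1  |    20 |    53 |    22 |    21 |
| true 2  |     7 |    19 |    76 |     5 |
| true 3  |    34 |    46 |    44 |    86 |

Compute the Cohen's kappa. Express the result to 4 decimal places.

0.4721

Observed agreement pₒ = trace/N = 374/617 = 0.60616
Expected agreement pₑ = Σ (rowᵢ·colᵢ)/N² = (184·220 + 116·126 + 107·149 + 210·122)/617² = 0.25391
κ = (pₒ − pₑ)/(1 − pₑ) = (0.60616 − 0.25391)/(1 − 0.25391) = 0.4721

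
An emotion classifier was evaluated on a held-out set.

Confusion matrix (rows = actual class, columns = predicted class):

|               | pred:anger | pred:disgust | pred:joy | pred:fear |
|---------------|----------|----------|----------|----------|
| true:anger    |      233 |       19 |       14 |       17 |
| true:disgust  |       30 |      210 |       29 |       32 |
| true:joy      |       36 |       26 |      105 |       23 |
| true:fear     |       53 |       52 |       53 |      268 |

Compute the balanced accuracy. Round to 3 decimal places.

Balanced accuracy = mean of per-class recall.
  anger: recall = 233/283 = 0.8233
  disgust: recall = 210/301 = 0.6977
  joy: recall = 105/190 = 0.5526
  fear: recall = 268/426 = 0.6291
Mean = (0.8233 + 0.6977 + 0.5526 + 0.6291) / 4 = 0.676

0.676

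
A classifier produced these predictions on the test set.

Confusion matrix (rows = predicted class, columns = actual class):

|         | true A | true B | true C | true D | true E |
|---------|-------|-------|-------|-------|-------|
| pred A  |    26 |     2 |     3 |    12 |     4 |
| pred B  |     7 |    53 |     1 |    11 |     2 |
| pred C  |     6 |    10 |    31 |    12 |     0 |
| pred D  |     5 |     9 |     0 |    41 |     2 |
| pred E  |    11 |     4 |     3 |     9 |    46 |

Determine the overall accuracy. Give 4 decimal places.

0.6355

Accuracy = trace / total = (26+53+31+41+46=197) / 310 = 197/310 = 0.6355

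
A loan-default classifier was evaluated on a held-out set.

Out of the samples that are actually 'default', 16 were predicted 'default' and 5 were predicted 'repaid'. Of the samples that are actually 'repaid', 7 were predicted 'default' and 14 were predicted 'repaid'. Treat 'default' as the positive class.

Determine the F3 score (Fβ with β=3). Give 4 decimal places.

0.7547

Fβ = (1+β²)·TP / ((1+β²)·TP + β²·FN + FP), with β²=9
= 10·16 / (10·16 + 9·5 + 7) = 0.7547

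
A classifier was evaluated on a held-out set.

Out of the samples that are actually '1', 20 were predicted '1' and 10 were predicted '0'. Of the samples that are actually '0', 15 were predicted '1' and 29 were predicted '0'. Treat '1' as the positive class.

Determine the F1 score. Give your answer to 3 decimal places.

0.615

Precision = TP/(TP+FP) = 20/35 = 0.5714
Recall = TP/(TP+FN) = 20/30 = 0.6667
F1 = 2·TP/(2·TP+FP+FN) = 40/65 = 0.615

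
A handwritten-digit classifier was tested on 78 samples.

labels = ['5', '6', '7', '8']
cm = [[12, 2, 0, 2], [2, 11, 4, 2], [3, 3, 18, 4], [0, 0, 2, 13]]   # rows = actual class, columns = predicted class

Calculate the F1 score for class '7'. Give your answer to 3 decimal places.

0.692

Take TP from the diagonal, FP from the rest of the '7' prediction marginal, FN from the rest of the '7' actual marginal.
F1 score = 2·TP/(2·TP+FP+FN).
7: TP=18, FP=0+4+2=6, FN=3+3+4=10 → 36/52 = 0.6923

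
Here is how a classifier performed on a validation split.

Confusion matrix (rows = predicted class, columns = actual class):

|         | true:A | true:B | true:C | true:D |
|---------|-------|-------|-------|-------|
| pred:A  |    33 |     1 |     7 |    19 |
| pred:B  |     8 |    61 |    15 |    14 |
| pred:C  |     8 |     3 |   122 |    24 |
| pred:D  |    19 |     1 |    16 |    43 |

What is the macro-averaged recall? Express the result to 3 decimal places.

Per-class recall (TP/(TP+FN)):
  A: TP=33, FN=8+8+19=35 → 33/68 = 0.4853
  B: TP=61, FN=1+3+1=5 → 61/66 = 0.9242
  C: TP=122, FN=7+15+16=38 → 122/160 = 0.7625
  D: TP=43, FN=19+14+24=57 → 43/100 = 0.4300
Macro-recall = mean = (0.4853 + 0.9242 + 0.7625 + 0.4300) / 4 = 0.651

0.651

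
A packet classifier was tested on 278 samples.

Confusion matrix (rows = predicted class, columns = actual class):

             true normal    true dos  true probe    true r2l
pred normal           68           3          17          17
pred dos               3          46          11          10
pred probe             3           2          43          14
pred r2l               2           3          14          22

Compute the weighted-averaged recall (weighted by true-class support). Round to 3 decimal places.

0.644

Per-class recall (TP/(TP+FN)):
  normal: TP=68, FN=3+3+2=8 → 68/76 = 0.8947
  dos: TP=46, FN=3+2+3=8 → 46/54 = 0.8519
  probe: TP=43, FN=17+11+14=42 → 43/85 = 0.5059
  r2l: TP=22, FN=17+10+14=41 → 22/63 = 0.3492
Weighted-recall = Σ (supportᵢ/N)·recallᵢ with N=278: (76/278)·0.8947 + (54/278)·0.8519 + (85/278)·0.5059 + (63/278)·0.3492 = 0.644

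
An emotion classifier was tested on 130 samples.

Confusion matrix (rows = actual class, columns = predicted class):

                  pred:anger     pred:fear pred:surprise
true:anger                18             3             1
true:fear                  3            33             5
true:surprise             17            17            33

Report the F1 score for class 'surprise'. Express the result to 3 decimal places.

0.623

One-vs-rest for 'surprise': TP = diagonal; FP = other classes predicted 'surprise'; FN = 'surprise' predicted as other.
F1 score = 2·TP/(2·TP+FP+FN).
surprise: TP=33, FP=1+5=6, FN=17+17=34 → 66/106 = 0.6226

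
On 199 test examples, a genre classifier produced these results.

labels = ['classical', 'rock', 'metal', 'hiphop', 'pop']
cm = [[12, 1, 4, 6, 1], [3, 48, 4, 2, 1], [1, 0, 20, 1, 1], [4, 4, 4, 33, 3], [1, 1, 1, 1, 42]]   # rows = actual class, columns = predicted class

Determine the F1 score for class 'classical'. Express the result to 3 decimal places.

0.533

F1 score = 2·TP/(2·TP+FP+FN).
classical: TP=12, FP=3+1+4+1=9, FN=1+4+6+1=12 → 24/45 = 0.5333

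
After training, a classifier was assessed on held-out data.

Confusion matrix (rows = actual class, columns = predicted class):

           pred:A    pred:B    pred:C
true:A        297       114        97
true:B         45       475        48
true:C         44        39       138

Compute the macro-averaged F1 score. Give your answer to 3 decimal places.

0.669

Per-class F1 score (2·TP/(2·TP+FP+FN)):
  A: TP=297, FP=45+44=89, FN=114+97=211 → 594/894 = 0.6644
  B: TP=475, FP=114+39=153, FN=45+48=93 → 950/1196 = 0.7943
  C: TP=138, FP=97+48=145, FN=44+39=83 → 276/504 = 0.5476
Macro-F1 score = mean = (0.6644 + 0.7943 + 0.5476) / 3 = 0.669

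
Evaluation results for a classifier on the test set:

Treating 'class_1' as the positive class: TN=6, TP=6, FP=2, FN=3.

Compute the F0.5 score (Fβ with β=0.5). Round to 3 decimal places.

0.732

Fβ = (1+β²)·TP / ((1+β²)·TP + β²·FN + FP), with β²=1/4
= 1.25·6 / (1.25·6 + 0.25·3 + 2) = 0.732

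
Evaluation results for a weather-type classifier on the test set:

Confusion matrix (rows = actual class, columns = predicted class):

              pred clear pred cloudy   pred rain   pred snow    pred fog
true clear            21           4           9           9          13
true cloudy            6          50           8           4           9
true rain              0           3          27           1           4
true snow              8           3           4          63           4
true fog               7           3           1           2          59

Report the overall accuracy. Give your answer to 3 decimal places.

0.683

Accuracy = trace / total = (21+50+27+63+59=220) / 322 = 220/322 = 0.683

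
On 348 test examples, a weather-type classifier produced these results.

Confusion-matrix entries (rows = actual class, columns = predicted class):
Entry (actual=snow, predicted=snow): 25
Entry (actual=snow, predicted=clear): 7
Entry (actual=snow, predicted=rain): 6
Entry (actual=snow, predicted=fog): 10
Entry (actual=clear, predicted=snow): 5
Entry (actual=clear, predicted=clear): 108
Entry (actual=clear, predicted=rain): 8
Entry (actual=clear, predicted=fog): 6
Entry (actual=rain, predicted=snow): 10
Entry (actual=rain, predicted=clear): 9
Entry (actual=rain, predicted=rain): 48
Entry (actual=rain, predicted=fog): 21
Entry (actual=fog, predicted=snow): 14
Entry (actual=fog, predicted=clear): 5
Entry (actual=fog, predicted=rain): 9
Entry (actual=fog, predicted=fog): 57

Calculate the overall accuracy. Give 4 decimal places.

0.6839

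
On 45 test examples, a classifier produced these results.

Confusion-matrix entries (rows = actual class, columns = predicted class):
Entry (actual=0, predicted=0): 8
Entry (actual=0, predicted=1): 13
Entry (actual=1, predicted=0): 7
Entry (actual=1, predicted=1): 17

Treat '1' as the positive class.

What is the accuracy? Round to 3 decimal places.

0.556

Accuracy = (TP+TN)/N = (17+8)/45 = 0.556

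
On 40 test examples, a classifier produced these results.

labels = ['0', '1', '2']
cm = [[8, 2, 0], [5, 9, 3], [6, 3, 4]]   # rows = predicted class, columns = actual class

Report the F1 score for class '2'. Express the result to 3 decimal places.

0.400

Treat '2' as positive and all other classes as negative.
F1 score = 2·TP/(2·TP+FP+FN).
2: TP=4, FP=6+3=9, FN=0+3=3 → 8/20 = 0.4000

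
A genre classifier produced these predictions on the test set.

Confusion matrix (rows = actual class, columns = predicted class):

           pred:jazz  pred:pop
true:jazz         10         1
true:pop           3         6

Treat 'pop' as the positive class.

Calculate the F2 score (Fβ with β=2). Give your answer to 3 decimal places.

0.698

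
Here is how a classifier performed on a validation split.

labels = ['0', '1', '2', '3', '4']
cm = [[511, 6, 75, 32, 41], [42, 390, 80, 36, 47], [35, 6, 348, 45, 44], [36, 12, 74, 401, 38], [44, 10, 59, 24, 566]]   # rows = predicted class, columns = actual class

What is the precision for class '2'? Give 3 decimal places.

One-vs-rest for '2': TP = diagonal; FP = other classes predicted '2'; FN = '2' predicted as other.
precision = TP/(TP+FP).
2: TP=348, FP=35+6+45+44=130 → 348/478 = 0.7280

0.728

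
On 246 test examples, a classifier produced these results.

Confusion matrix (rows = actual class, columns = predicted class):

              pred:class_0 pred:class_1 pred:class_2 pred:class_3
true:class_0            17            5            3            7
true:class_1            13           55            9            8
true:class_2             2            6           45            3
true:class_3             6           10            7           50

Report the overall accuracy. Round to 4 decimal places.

Accuracy = trace / total = (17+55+45+50=167) / 246 = 167/246 = 0.6789

0.6789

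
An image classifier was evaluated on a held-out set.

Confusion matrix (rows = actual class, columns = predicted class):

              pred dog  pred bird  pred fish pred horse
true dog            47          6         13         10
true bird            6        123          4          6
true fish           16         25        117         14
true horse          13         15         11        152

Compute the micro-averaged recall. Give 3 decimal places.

Micro-averaging pools counts across classes: ΣTP=439, ΣFP=139, ΣFN=139.
Micro-recall = TP/(TP+FN) on pooled counts = 0.760 (equals overall accuracy in single-label multiclass).

0.760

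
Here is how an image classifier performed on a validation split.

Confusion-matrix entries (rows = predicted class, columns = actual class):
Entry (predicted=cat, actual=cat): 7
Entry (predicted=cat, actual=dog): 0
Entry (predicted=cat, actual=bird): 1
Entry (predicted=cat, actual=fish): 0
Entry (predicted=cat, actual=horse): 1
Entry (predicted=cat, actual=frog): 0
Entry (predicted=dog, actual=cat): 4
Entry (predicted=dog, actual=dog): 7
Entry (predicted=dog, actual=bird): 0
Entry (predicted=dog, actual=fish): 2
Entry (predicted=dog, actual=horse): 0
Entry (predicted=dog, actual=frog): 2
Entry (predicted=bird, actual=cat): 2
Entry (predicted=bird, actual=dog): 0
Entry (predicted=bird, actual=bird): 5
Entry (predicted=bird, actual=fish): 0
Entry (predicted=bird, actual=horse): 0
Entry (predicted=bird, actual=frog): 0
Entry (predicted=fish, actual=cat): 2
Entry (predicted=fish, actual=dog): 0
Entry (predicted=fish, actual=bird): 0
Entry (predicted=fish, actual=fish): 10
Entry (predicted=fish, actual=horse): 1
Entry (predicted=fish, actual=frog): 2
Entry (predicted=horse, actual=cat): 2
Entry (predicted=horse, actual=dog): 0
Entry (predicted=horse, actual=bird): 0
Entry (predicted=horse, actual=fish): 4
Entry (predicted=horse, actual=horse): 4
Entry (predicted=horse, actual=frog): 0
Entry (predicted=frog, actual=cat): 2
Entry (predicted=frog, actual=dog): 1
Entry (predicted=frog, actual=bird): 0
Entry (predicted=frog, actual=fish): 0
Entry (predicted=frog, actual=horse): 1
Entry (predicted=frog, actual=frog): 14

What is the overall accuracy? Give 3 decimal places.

0.635

Accuracy = trace / total = (7+7+5+10+4+14=47) / 74 = 47/74 = 0.635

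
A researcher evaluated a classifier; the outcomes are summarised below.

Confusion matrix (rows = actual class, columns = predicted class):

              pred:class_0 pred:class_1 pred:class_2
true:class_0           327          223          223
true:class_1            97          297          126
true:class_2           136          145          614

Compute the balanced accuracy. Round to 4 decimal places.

Balanced accuracy = mean of per-class recall.
  class_0: recall = 327/773 = 0.42303
  class_1: recall = 297/520 = 0.57115
  class_2: recall = 614/895 = 0.68603
Mean = (0.42303 + 0.57115 + 0.68603) / 3 = 0.5601

0.5601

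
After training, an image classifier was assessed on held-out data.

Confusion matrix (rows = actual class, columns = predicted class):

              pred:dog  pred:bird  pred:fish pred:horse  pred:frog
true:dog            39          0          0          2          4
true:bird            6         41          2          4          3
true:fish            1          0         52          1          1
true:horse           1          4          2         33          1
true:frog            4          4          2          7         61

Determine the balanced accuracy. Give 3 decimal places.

Balanced accuracy = mean of per-class recall.
  dog: recall = 39/45 = 0.8667
  bird: recall = 41/56 = 0.7321
  fish: recall = 52/55 = 0.9455
  horse: recall = 33/41 = 0.8049
  frog: recall = 61/78 = 0.7821
Mean = (0.8667 + 0.7321 + 0.9455 + 0.8049 + 0.7821) / 5 = 0.826

0.826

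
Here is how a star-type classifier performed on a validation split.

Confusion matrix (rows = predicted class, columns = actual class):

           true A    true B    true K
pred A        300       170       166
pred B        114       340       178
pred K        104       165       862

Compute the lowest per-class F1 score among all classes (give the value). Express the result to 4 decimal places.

0.5199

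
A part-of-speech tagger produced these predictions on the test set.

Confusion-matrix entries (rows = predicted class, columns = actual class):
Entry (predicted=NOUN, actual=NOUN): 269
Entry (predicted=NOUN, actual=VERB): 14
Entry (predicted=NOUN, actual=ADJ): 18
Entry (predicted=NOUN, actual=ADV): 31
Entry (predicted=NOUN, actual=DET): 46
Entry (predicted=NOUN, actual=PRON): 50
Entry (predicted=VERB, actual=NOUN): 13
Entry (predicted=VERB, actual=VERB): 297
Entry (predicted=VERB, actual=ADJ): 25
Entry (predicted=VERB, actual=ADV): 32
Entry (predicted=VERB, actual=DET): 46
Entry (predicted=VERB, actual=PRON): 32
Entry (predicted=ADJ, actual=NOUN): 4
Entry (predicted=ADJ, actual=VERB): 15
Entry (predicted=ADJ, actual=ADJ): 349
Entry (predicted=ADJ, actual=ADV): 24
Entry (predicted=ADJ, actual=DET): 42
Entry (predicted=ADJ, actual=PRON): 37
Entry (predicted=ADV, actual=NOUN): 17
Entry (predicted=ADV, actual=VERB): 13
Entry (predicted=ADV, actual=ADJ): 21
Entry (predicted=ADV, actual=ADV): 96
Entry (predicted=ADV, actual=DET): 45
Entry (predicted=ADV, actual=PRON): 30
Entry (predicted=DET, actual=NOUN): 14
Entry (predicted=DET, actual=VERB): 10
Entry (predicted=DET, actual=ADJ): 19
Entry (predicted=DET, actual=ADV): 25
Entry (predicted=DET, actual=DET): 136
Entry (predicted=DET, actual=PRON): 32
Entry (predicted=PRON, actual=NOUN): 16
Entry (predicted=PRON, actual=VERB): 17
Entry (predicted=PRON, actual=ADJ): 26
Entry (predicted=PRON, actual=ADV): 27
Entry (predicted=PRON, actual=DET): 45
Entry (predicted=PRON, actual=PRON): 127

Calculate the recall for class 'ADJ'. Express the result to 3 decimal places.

recall = TP/(TP+FN).
ADJ: TP=349, FN=18+25+21+19+26=109 → 349/458 = 0.7620

0.762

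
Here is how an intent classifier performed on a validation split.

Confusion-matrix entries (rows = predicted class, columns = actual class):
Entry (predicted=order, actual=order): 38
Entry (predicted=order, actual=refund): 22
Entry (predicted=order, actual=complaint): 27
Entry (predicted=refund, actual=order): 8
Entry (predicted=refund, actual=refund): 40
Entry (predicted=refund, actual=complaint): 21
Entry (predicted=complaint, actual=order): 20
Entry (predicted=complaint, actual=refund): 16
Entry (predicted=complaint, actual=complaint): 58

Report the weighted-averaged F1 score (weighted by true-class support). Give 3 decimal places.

Per-class F1 score (2·TP/(2·TP+FP+FN)):
  order: TP=38, FP=22+27=49, FN=8+20=28 → 76/153 = 0.4967
  refund: TP=40, FP=8+21=29, FN=22+16=38 → 80/147 = 0.5442
  complaint: TP=58, FP=20+16=36, FN=27+21=48 → 116/200 = 0.5800
Weighted-F1 score = Σ (supportᵢ/N)·F1 scoreᵢ with N=250: (66/250)·0.4967 + (78/250)·0.5442 + (106/250)·0.5800 = 0.547

0.547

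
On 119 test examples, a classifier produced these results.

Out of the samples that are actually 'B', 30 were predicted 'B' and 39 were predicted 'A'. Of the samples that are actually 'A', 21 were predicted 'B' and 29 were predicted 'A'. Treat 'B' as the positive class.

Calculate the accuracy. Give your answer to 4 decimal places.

Accuracy = (TP+TN)/N = (30+29)/119 = 0.4958

0.4958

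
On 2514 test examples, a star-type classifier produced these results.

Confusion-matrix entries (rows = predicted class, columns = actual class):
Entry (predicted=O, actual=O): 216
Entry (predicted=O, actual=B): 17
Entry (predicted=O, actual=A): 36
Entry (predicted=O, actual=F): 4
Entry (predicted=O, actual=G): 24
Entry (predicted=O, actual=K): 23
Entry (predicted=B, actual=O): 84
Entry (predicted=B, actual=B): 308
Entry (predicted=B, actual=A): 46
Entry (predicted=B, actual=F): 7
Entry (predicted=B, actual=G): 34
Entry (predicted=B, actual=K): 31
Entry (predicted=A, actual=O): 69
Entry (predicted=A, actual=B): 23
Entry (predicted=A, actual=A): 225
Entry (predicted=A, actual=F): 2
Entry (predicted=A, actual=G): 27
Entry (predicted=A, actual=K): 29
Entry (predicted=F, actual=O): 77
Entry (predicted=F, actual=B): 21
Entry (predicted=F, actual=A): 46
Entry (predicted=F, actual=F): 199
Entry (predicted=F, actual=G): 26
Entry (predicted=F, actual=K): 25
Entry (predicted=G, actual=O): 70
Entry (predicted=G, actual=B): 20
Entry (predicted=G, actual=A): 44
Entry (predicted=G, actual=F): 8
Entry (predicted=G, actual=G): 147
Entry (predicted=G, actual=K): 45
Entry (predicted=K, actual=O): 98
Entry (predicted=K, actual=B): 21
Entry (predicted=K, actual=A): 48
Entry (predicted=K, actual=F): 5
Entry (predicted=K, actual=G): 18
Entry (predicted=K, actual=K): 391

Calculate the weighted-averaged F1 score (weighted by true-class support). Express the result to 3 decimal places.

Per-class F1 score (2·TP/(2·TP+FP+FN)):
  O: TP=216, FP=17+36+4+24+23=104, FN=84+69+77+70+98=398 → 432/934 = 0.4625
  B: TP=308, FP=84+46+7+34+31=202, FN=17+23+21+20+21=102 → 616/920 = 0.6696
  A: TP=225, FP=69+23+2+27+29=150, FN=36+46+46+44+48=220 → 450/820 = 0.5488
  F: TP=199, FP=77+21+46+26+25=195, FN=4+7+2+8+5=26 → 398/619 = 0.6430
  G: TP=147, FP=70+20+44+8+45=187, FN=24+34+27+26+18=129 → 294/610 = 0.4820
  K: TP=391, FP=98+21+48+5+18=190, FN=23+31+29+25+45=153 → 782/1125 = 0.6951
Weighted-F1 score = Σ (supportᵢ/N)·F1 scoreᵢ with N=2514: (614/2514)·0.4625 + (410/2514)·0.6696 + (445/2514)·0.5488 + (225/2514)·0.6430 + (276/2514)·0.4820 + (544/2514)·0.6951 = 0.580

0.580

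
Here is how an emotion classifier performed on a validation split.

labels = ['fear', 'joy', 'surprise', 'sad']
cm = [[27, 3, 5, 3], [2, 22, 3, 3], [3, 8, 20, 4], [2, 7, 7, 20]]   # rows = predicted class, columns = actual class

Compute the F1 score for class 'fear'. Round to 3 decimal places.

0.750

Treat 'fear' as positive and all other classes as negative.
F1 score = 2·TP/(2·TP+FP+FN).
fear: TP=27, FP=3+5+3=11, FN=2+3+2=7 → 54/72 = 0.7500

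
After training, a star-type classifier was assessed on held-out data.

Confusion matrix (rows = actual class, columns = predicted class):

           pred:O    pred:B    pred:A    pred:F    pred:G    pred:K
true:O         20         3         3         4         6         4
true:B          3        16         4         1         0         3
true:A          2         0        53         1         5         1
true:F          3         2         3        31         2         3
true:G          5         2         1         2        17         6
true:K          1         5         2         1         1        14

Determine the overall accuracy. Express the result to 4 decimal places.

0.6565

Accuracy = trace / total = (20+16+53+31+17+14=151) / 230 = 151/230 = 0.6565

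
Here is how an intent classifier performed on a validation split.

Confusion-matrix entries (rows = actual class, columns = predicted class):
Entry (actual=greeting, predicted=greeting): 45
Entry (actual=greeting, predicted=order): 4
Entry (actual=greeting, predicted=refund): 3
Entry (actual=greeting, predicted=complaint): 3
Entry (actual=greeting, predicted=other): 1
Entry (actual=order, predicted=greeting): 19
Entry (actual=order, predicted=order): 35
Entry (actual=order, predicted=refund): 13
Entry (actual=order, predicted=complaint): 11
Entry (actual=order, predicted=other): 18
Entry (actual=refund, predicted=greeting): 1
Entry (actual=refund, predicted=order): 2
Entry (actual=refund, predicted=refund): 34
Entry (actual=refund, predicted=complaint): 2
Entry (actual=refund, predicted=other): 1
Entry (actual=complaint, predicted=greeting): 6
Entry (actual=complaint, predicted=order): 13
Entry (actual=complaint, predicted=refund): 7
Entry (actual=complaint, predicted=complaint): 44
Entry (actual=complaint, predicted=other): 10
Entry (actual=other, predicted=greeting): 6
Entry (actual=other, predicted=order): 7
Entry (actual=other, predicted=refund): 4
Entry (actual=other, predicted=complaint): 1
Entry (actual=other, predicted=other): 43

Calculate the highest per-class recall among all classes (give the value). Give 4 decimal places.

0.8500

Per-class recall (TP/(TP+FN)):
  greeting: TP=45, FN=4+3+3+1=11 → 45/56 = 0.80357
  order: TP=35, FN=19+13+11+18=61 → 35/96 = 0.36458
  refund: TP=34, FN=1+2+2+1=6 → 34/40 = 0.85000
  complaint: TP=44, FN=6+13+7+10=36 → 44/80 = 0.55000
  other: TP=43, FN=6+7+4+1=18 → 43/61 = 0.70492
Highest is class 'refund' with recall = 0.8500.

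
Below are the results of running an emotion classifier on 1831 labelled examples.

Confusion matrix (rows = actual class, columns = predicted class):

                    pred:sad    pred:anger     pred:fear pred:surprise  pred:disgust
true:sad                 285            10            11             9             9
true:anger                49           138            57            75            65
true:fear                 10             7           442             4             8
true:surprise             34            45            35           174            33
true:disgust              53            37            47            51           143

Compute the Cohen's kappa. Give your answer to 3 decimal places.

0.553

Observed agreement pₒ = trace/N = 1182/1831 = 0.6455
Expected agreement pₑ = Σ (rowᵢ·colᵢ)/N² = (324·431 + 384·237 + 471·592 + 321·313 + 331·258)/1831² = 0.2074
κ = (pₒ − pₑ)/(1 − pₑ) = (0.6455 − 0.2074)/(1 − 0.2074) = 0.553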